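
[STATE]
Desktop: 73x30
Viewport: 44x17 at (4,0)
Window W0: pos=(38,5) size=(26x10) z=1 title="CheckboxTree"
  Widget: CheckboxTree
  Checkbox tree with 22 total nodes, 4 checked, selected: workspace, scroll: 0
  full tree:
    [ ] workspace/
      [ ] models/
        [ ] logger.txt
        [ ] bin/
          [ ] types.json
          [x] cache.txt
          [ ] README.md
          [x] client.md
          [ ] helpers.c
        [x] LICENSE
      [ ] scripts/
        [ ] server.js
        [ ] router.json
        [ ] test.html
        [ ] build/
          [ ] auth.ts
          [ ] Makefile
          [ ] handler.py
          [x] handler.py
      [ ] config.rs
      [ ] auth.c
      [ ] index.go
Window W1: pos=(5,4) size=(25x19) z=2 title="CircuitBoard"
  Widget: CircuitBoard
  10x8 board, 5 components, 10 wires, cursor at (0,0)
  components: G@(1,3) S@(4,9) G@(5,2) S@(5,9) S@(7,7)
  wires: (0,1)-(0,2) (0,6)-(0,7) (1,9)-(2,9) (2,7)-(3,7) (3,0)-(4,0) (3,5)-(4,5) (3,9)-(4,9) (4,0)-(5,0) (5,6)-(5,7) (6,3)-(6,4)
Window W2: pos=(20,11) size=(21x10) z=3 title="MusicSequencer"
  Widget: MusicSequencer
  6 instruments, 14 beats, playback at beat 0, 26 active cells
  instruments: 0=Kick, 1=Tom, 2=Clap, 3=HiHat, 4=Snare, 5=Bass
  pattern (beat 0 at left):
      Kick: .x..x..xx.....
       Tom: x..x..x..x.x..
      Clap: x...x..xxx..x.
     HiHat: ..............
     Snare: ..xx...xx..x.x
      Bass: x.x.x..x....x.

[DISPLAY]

                                            
                                            
                                            
                                            
 ┏━━━━━━━━━━━━━━━━━━━━━━━┓                  
 ┃ CircuitBoard          ┃        ┏━━━━━━━━━
 ┠───────────────────────┨        ┃ Checkbox
 ┃   0 1 2 3 4 5 6 7 8 9 ┃        ┠─────────
 ┃0  [.]  · ─ ·          ┃        ┃>[-] work
 ┃                       ┃        ┃   [-] mo
 ┃1               G      ┃        ┃     [ ] 
 ┃              ┏━━━━━━━━━━━━━━━━━━━┓   [-] 
 ┃2             ┃ MusicSequencer    ┃     [ 
 ┃              ┠───────────────────┨     [x
 ┃3   ·         ┃      ▼123456789012┃━━━━━━━
 ┃    │         ┃  Kick·█··█··██····┃       
 ┃4   ·         ┃   Tom█··█··█··█·█·┃       


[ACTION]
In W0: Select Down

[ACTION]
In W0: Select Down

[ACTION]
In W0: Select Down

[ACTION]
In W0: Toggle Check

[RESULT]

                                            
                                            
                                            
                                            
 ┏━━━━━━━━━━━━━━━━━━━━━━━┓                  
 ┃ CircuitBoard          ┃        ┏━━━━━━━━━
 ┠───────────────────────┨        ┃ Checkbox
 ┃   0 1 2 3 4 5 6 7 8 9 ┃        ┠─────────
 ┃0  [.]  · ─ ·          ┃        ┃ [-] work
 ┃                       ┃        ┃   [-] mo
 ┃1               G      ┃        ┃     [ ] 
 ┃              ┏━━━━━━━━━━━━━━━━━━━┓   [x] 
 ┃2             ┃ MusicSequencer    ┃     [x
 ┃              ┠───────────────────┨     [x
 ┃3   ·         ┃      ▼123456789012┃━━━━━━━
 ┃    │         ┃  Kick·█··█··██····┃       
 ┃4   ·         ┃   Tom█··█··█··█·█·┃       


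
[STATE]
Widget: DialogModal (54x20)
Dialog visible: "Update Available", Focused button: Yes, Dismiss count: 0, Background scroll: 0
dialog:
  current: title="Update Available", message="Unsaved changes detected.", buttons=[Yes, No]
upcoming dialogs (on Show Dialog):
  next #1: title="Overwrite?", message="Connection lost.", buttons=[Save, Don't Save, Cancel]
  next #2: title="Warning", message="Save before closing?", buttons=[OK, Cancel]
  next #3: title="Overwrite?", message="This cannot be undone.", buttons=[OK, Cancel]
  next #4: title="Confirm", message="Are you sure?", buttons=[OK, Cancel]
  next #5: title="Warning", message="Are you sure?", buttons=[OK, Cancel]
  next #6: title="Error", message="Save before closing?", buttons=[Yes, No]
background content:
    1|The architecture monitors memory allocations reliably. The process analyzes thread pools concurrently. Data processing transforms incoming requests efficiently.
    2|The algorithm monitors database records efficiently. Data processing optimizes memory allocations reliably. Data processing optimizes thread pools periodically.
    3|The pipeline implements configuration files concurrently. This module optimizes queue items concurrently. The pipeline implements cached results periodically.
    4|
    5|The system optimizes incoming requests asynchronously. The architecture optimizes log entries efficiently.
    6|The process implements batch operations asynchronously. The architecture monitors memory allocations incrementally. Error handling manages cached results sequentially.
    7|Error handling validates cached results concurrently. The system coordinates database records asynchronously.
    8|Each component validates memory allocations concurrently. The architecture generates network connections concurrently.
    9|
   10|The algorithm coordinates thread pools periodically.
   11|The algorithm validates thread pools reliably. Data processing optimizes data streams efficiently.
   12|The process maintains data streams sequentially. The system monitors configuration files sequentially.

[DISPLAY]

The architecture monitors memory allocations reliably.
The algorithm monitors database records efficiently. D
The pipeline implements configuration files concurrent
                                                      
The system optimizes incoming requests asynchronously.
The process implements batch operations asynchronously
Error handling validates cached results concurrently. 
Each compone┌───────────────────────────┐ns concurrent
            │      Update Available     │             
The algorith│ Unsaved changes detected. │riodically.  
The algorith│         [Yes]  No         │ably. Data pr
The process └───────────────────────────┘tially. The s
                                                      
                                                      
                                                      
                                                      
                                                      
                                                      
                                                      
                                                      


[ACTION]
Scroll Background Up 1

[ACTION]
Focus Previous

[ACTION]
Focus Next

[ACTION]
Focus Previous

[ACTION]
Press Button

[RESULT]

The architecture monitors memory allocations reliably.
The algorithm monitors database records efficiently. D
The pipeline implements configuration files concurrent
                                                      
The system optimizes incoming requests asynchronously.
The process implements batch operations asynchronously
Error handling validates cached results concurrently. 
Each component validates memory allocations concurrent
                                                      
The algorithm coordinates thread pools periodically.  
The algorithm validates thread pools reliably. Data pr
The process maintains data streams sequentially. The s
                                                      
                                                      
                                                      
                                                      
                                                      
                                                      
                                                      
                                                      


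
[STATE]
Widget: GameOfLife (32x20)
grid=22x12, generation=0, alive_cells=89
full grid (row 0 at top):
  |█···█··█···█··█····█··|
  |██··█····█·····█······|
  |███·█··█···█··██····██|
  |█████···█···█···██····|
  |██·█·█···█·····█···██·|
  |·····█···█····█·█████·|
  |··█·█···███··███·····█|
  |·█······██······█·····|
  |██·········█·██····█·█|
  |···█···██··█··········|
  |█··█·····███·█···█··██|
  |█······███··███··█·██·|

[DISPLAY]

Gen: 0                          
█···█··█···█··█····█··          
██··█····█·····█······          
███·█··█···█··██····██          
█████···█···█···██····          
██·█·█···█·····█···██·          
·····█···█····█·█████·          
··█·█···███··███·····█          
·█······██······█·····          
██·········█·██····█·█          
···█···██··█··········          
█··█·····███·█···█··██          
█······███··███··█·██·          
                                
                                
                                
                                
                                
                                
                                


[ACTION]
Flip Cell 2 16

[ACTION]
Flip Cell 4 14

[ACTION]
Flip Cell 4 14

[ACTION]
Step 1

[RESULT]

Gen: 1                          
██····················          
··█·██··█·█·····█···█·          
····██··█·····█··█····          
·····█··█·····█··█·█·█          
█··█·█··██·····█····█·          
·███·█·······█··███··█          
··········█··██···███·          
███·····█···█·······█·          
███····█·██·█·········          
███·····██·█·██······█          
···········█·██···████          
········██·████···████          
                                
                                
                                
                                
                                
                                
                                


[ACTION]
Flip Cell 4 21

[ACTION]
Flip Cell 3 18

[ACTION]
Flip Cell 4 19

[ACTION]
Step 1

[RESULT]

Gen: 2                          
·█····················          
·█·███···█············          
···█··███······███·██·          
·····████·····████·█·█          
·█·█·██·██····██·····█          
·███·····█···█·███···█          
█··█········███···█·██          
█·█·····█·█·█·······█·          
···█···█··█·█·········          
█·█·····██·█··█····█·█          
·█·········█···█··█···          
··········██··█···█··█          
                                
                                
                                
                                
                                
                                
                                


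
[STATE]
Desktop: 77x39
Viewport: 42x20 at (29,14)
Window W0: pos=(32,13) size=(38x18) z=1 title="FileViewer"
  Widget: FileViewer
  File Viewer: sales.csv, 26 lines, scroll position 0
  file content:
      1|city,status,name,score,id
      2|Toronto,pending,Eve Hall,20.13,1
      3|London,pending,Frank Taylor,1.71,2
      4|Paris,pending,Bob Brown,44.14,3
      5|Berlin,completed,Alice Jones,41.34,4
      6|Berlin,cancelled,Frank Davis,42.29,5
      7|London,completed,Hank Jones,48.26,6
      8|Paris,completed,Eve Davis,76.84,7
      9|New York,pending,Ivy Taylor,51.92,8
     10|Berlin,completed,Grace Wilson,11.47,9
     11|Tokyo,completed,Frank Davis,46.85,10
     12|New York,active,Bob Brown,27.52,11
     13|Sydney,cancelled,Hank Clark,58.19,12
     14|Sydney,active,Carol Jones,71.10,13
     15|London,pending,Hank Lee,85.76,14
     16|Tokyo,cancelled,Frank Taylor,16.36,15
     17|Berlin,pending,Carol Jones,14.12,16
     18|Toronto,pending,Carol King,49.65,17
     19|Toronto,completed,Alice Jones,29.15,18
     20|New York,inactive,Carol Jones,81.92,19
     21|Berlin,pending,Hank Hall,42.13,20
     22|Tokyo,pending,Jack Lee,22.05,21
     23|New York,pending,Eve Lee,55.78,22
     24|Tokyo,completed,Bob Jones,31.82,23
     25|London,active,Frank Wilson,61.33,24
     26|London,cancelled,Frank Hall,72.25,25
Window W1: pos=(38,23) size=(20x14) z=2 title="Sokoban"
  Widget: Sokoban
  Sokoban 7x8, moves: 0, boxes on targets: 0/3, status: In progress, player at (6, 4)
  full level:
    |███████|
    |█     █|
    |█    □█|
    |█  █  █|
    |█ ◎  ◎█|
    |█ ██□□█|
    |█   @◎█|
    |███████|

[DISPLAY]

   ┃ FileViewer                         ┃ 
   ┠────────────────────────────────────┨ 
   ┃city,status,name,score,id          ▲┃ 
   ┃Toronto,pending,Eve Hall,20.13,1   █┃ 
   ┃London,pending,Frank Taylor,1.71,2 ░┃ 
   ┃Paris,pending,Bob Brown,44.14,3    ░┃ 
   ┃Berlin,completed,Alice Jones,41.34,░┃ 
   ┃Berlin,cancelled,Frank Davis,42.29,░┃ 
   ┃London,completed,Hank Jones,48.26,6░┃ 
   ┃Paris┏━━━━━━━━━━━━━━━━━━┓,76.84,7  ░┃ 
   ┃New Y┃ Sokoban          ┃or,51.92,8░┃ 
   ┃Berli┠──────────────────┨lson,11.47░┃ 
   ┃Tokyo┃███████           ┃is,46.85,1░┃ 
   ┃New Y┃█     █           ┃,27.52,11 ░┃ 
   ┃Sydne┃█    □█           ┃rk,58.19,1░┃ 
   ┃Sydne┃█  █  █           ┃,71.10,13 ▼┃ 
   ┗━━━━━┃█ ◎  ◎█           ┃━━━━━━━━━━━┛ 
         ┃█ ██□□█           ┃             
         ┃█   @◎█           ┃             
         ┃███████           ┃             


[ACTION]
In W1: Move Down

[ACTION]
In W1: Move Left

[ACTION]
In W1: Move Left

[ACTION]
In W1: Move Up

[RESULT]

   ┃ FileViewer                         ┃ 
   ┠────────────────────────────────────┨ 
   ┃city,status,name,score,id          ▲┃ 
   ┃Toronto,pending,Eve Hall,20.13,1   █┃ 
   ┃London,pending,Frank Taylor,1.71,2 ░┃ 
   ┃Paris,pending,Bob Brown,44.14,3    ░┃ 
   ┃Berlin,completed,Alice Jones,41.34,░┃ 
   ┃Berlin,cancelled,Frank Davis,42.29,░┃ 
   ┃London,completed,Hank Jones,48.26,6░┃ 
   ┃Paris┏━━━━━━━━━━━━━━━━━━┓,76.84,7  ░┃ 
   ┃New Y┃ Sokoban          ┃or,51.92,8░┃ 
   ┃Berli┠──────────────────┨lson,11.47░┃ 
   ┃Tokyo┃███████           ┃is,46.85,1░┃ 
   ┃New Y┃█     █           ┃,27.52,11 ░┃ 
   ┃Sydne┃█    □█           ┃rk,58.19,1░┃ 
   ┃Sydne┃█  █  █           ┃,71.10,13 ▼┃ 
   ┗━━━━━┃█ ◎  ◎█           ┃━━━━━━━━━━━┛ 
         ┃█ ██□□█           ┃             
         ┃█ @  ◎█           ┃             
         ┃███████           ┃             


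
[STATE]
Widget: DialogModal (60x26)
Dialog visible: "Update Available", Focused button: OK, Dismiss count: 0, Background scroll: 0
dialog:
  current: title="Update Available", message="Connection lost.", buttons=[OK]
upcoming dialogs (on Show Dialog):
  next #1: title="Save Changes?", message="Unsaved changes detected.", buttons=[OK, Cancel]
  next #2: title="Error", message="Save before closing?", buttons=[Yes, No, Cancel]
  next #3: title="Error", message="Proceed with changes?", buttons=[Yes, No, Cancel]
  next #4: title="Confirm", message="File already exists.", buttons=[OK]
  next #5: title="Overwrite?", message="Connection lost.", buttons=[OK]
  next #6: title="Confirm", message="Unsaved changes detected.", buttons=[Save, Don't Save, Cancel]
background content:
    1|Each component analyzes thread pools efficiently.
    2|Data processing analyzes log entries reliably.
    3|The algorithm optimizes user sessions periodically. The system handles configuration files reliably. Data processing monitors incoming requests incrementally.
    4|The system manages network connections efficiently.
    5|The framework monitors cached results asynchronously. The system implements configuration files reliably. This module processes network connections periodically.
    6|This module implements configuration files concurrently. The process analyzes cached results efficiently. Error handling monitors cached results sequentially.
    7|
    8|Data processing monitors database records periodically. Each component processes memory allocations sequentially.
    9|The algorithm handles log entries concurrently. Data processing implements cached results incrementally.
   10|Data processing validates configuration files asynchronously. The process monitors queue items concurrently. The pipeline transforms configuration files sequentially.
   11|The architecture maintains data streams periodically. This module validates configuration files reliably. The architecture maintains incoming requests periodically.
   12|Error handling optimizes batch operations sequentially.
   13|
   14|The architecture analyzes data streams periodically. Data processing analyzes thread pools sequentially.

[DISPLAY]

Each component analyzes thread pools efficiently.           
Data processing analyzes log entries reliably.              
The algorithm optimizes user sessions periodically. The syst
The system manages network connections efficiently.         
The framework monitors cached results asynchronously. The sy
This module implements configuration files concurrently. The
                                                            
Data processing monitors database records periodically. Each
The algorithm handles log entries concurrently. Data process
Data processing validates configuration files asynchronously
The architecture mai┌──────────────────┐periodically. This m
Error handling optim│ Update Available │s sequentially.     
                    │ Connection lost. │                    
The architecture ana│       [OK]       │eriodically. Data pr
                    └──────────────────┘                    
                                                            
                                                            
                                                            
                                                            
                                                            
                                                            
                                                            
                                                            
                                                            
                                                            
                                                            


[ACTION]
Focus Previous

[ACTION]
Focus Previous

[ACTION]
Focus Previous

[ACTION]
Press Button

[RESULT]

Each component analyzes thread pools efficiently.           
Data processing analyzes log entries reliably.              
The algorithm optimizes user sessions periodically. The syst
The system manages network connections efficiently.         
The framework monitors cached results asynchronously. The sy
This module implements configuration files concurrently. The
                                                            
Data processing monitors database records periodically. Each
The algorithm handles log entries concurrently. Data process
Data processing validates configuration files asynchronously
The architecture maintains data streams periodically. This m
Error handling optimizes batch operations sequentially.     
                                                            
The architecture analyzes data streams periodically. Data pr
                                                            
                                                            
                                                            
                                                            
                                                            
                                                            
                                                            
                                                            
                                                            
                                                            
                                                            
                                                            


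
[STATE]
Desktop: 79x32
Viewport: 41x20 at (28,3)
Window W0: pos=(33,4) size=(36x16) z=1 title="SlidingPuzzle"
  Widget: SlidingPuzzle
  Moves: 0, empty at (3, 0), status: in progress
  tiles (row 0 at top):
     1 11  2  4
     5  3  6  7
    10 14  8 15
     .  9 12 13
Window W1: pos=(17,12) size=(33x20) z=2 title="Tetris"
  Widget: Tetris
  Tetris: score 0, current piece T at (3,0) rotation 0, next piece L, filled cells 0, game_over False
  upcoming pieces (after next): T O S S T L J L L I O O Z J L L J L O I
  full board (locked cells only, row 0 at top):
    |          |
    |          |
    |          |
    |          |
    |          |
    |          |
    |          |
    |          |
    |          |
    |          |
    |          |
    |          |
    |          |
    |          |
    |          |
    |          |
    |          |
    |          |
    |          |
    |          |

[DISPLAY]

                                         
     ┏━━━━━━━━━━━━━━━━━━━━━━━━━━━━━━━━━━┓
     ┃ SlidingPuzzle                    ┃
     ┠──────────────────────────────────┨
     ┃┌────┬────┬────┬────┐             ┃
     ┃│  1 │ 11 │  2 │  4 │             ┃
     ┃├────┼────┼────┼────┤             ┃
     ┃│  5 │  3 │  6 │  7 │             ┃
     ┃├────┼────┼────┼────┤             ┃
━━━━━━━━━━━━━━━━━━━━━┓ 15 │             ┃
                     ┃────┤             ┃
─────────────────────┨ 13 │             ┃
│Next:               ┃────┘             ┃
│  ▒                 ┃                  ┃
│▒▒▒                 ┃                  ┃
│                    ┃                  ┃
│                    ┃━━━━━━━━━━━━━━━━━━┛
│                    ┃                   
│Score:              ┃                   
│0                   ┃                   


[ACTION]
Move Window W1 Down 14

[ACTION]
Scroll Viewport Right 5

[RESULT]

                                         
┏━━━━━━━━━━━━━━━━━━━━━━━━━━━━━━━━━━┓     
┃ SlidingPuzzle                    ┃     
┠──────────────────────────────────┨     
┃┌────┬────┬────┬────┐             ┃     
┃│  1 │ 11 │  2 │  4 │             ┃     
┃├────┼────┼────┼────┤             ┃     
┃│  5 │  3 │  6 │  7 │             ┃     
┃├────┼────┼────┼────┤             ┃     
━━━━━━━━━━━━━━━━┓ 15 │             ┃     
                ┃────┤             ┃     
────────────────┨ 13 │             ┃     
:               ┃────┘             ┃     
                ┃                  ┃     
                ┃                  ┃     
                ┃                  ┃     
                ┃━━━━━━━━━━━━━━━━━━┛     
                ┃                        
e:              ┃                        
                ┃                        


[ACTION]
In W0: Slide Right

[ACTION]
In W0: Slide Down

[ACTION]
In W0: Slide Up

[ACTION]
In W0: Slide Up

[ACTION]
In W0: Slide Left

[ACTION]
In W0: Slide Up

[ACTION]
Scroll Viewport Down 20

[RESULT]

━━━━━━━━━━━━━━━━┓ 15 │             ┃     
                ┃────┤             ┃     
────────────────┨ 13 │             ┃     
:               ┃────┘             ┃     
                ┃                  ┃     
                ┃                  ┃     
                ┃                  ┃     
                ┃━━━━━━━━━━━━━━━━━━┛     
                ┃                        
e:              ┃                        
                ┃                        
                ┃                        
                ┃                        
                ┃                        
                ┃                        
                ┃                        
                ┃                        
                ┃                        
                ┃                        
━━━━━━━━━━━━━━━━┛                        


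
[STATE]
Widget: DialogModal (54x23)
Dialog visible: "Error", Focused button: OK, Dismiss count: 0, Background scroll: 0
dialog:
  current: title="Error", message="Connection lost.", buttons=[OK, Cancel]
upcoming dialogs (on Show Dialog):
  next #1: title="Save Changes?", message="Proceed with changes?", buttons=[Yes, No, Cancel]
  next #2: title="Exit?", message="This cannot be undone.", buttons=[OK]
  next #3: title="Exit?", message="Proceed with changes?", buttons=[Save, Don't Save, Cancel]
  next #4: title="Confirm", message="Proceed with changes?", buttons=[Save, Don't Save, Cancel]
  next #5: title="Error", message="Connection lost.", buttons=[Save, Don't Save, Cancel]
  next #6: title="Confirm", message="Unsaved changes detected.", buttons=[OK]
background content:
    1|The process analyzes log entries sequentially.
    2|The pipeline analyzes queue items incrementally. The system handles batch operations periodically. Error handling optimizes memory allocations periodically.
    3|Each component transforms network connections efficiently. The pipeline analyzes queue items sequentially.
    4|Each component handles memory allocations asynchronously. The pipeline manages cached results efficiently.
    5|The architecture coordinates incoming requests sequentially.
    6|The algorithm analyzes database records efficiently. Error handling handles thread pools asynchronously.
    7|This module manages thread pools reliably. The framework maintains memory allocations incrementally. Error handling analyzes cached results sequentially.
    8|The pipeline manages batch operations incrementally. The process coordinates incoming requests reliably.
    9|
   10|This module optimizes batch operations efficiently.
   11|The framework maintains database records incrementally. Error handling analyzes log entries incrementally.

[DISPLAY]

The process analyzes log entries sequentially.        
The pipeline analyzes queue items incrementally. The s
Each component transforms network connections efficien
Each component handles memory allocations asynchronous
The architecture coordinates incoming requests sequent
The algorithm analyzes database records efficiently. E
This module manages thread pools reliably. The framewo
The pipeline manages batch operations incrementally. T
                                                      
This module optim┌──────────────────┐s efficiently.   
The framework mai│      Error       │rds incrementally
                 │ Connection lost. │                 
                 │  [OK]  Cancel    │                 
                 └──────────────────┘                 
                                                      
                                                      
                                                      
                                                      
                                                      
                                                      
                                                      
                                                      
                                                      


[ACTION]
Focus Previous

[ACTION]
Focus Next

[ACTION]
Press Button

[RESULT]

The process analyzes log entries sequentially.        
The pipeline analyzes queue items incrementally. The s
Each component transforms network connections efficien
Each component handles memory allocations asynchronous
The architecture coordinates incoming requests sequent
The algorithm analyzes database records efficiently. E
This module manages thread pools reliably. The framewo
The pipeline manages batch operations incrementally. T
                                                      
This module optimizes batch operations efficiently.   
The framework maintains database records incrementally
                                                      
                                                      
                                                      
                                                      
                                                      
                                                      
                                                      
                                                      
                                                      
                                                      
                                                      
                                                      


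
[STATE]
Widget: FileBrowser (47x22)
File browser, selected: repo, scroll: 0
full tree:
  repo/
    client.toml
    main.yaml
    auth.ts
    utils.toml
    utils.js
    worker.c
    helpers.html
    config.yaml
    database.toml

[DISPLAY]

> [-] repo/                                    
    client.toml                                
    main.yaml                                  
    auth.ts                                    
    utils.toml                                 
    utils.js                                   
    worker.c                                   
    helpers.html                               
    config.yaml                                
    database.toml                              
                                               
                                               
                                               
                                               
                                               
                                               
                                               
                                               
                                               
                                               
                                               
                                               


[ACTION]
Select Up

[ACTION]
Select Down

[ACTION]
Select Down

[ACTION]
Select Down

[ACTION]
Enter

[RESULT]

  [-] repo/                                    
    client.toml                                
    main.yaml                                  
  > auth.ts                                    
    utils.toml                                 
    utils.js                                   
    worker.c                                   
    helpers.html                               
    config.yaml                                
    database.toml                              
                                               
                                               
                                               
                                               
                                               
                                               
                                               
                                               
                                               
                                               
                                               
                                               


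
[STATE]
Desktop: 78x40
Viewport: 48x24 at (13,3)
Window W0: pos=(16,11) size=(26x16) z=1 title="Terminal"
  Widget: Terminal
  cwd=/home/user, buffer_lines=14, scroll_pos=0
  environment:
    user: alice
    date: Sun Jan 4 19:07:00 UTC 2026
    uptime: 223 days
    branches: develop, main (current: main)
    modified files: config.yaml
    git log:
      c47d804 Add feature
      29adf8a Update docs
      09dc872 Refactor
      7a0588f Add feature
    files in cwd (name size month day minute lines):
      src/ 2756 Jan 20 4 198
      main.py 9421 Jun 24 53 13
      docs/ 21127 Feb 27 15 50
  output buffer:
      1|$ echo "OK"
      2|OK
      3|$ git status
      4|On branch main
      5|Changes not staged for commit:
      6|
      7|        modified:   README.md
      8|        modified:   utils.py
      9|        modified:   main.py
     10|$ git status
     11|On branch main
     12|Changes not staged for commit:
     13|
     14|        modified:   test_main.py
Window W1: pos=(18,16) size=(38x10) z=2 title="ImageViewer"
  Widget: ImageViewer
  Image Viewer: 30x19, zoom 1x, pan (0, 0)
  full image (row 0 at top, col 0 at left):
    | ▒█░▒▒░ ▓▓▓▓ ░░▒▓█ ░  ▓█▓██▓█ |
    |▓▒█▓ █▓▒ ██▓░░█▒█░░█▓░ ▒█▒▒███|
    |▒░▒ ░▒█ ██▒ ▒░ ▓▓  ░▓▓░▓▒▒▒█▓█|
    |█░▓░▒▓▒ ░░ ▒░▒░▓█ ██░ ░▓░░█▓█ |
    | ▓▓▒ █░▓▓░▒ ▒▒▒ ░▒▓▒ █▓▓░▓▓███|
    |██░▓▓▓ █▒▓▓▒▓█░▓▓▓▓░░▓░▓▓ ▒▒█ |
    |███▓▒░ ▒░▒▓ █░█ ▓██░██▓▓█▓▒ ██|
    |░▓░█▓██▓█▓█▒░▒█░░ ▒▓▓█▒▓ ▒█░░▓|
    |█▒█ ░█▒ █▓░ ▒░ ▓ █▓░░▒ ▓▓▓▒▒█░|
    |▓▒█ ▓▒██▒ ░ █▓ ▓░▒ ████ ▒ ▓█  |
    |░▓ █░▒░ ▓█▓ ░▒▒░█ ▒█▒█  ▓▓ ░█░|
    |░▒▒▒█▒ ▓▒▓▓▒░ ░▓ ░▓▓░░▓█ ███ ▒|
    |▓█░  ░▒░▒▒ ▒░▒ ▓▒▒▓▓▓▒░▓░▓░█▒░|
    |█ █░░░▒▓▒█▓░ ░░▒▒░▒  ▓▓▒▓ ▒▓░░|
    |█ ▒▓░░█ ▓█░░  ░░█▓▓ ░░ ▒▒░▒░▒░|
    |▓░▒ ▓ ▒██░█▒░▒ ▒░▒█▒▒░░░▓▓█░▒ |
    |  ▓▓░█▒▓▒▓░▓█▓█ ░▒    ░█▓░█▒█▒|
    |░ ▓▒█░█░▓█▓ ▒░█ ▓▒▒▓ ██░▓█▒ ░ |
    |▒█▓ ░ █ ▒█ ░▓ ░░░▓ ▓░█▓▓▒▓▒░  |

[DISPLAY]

                                                
                                                
                                                
                                                
                                                
                                                
                                                
                                                
   ┏━━━━━━━━━━━━━━━━━━━━━━━━┓                   
   ┃ Terminal               ┃                   
   ┠────────────────────────┨                   
   ┃$ echo "OK"             ┃                   
   ┃OK                      ┃                   
   ┃$┏━━━━━━━━━━━━━━━━━━━━━━━━━━━━━━━━━━━━┓     
   ┃O┃ ImageViewer                        ┃     
   ┃C┠────────────────────────────────────┨     
   ┃ ┃ ▒█░▒▒░ ▓▓▓▓ ░░▒▓█ ░  ▓█▓██▓█       ┃     
   ┃ ┃▓▒█▓ █▓▒ ██▓░░█▒█░░█▓░ ▒█▒▒███      ┃     
   ┃ ┃▒░▒ ░▒█ ██▒ ▒░ ▓▓  ░▓▓░▓▒▒▒█▓█      ┃     
   ┃ ┃█░▓░▒▓▒ ░░ ▒░▒░▓█ ██░ ░▓░░█▓█       ┃     
   ┃$┃ ▓▓▒ █░▓▓░▒ ▒▒▒ ░▒▓▒ █▓▓░▓▓███      ┃     
   ┃O┃██░▓▓▓ █▒▓▓▒▓█░▓▓▓▓░░▓░▓▓ ▒▒█       ┃     
   ┃C┗━━━━━━━━━━━━━━━━━━━━━━━━━━━━━━━━━━━━┛     
   ┗━━━━━━━━━━━━━━━━━━━━━━━━┛                   


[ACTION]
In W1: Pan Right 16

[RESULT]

                                                
                                                
                                                
                                                
                                                
                                                
                                                
                                                
   ┏━━━━━━━━━━━━━━━━━━━━━━━━┓                   
   ┃ Terminal               ┃                   
   ┠────────────────────────┨                   
   ┃$ echo "OK"             ┃                   
   ┃OK                      ┃                   
   ┃$┏━━━━━━━━━━━━━━━━━━━━━━━━━━━━━━━━━━━━┓     
   ┃O┃ ImageViewer                        ┃     
   ┃C┠────────────────────────────────────┨     
   ┃ ┃▓█ ░  ▓█▓██▓█                       ┃     
   ┃ ┃█░░█▓░ ▒█▒▒███                      ┃     
   ┃ ┃▓  ░▓▓░▓▒▒▒█▓█                      ┃     
   ┃ ┃█ ██░ ░▓░░█▓█                       ┃     
   ┃$┃░▒▓▒ █▓▓░▓▓███                      ┃     
   ┃O┃▓▓▓░░▓░▓▓ ▒▒█                       ┃     
   ┃C┗━━━━━━━━━━━━━━━━━━━━━━━━━━━━━━━━━━━━┛     
   ┗━━━━━━━━━━━━━━━━━━━━━━━━┛                   


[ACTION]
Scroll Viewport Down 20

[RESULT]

   ┃$┏━━━━━━━━━━━━━━━━━━━━━━━━━━━━━━━━━━━━┓     
   ┃O┃ ImageViewer                        ┃     
   ┃C┠────────────────────────────────────┨     
   ┃ ┃▓█ ░  ▓█▓██▓█                       ┃     
   ┃ ┃█░░█▓░ ▒█▒▒███                      ┃     
   ┃ ┃▓  ░▓▓░▓▒▒▒█▓█                      ┃     
   ┃ ┃█ ██░ ░▓░░█▓█                       ┃     
   ┃$┃░▒▓▒ █▓▓░▓▓███                      ┃     
   ┃O┃▓▓▓░░▓░▓▓ ▒▒█                       ┃     
   ┃C┗━━━━━━━━━━━━━━━━━━━━━━━━━━━━━━━━━━━━┛     
   ┗━━━━━━━━━━━━━━━━━━━━━━━━┛                   
                                                
                                                
                                                
                                                
                                                
                                                
                                                
                                                
                                                
                                                
                                                
                                                
                                                


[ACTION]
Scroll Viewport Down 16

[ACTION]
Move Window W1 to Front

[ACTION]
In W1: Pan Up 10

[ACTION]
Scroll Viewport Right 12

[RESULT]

━━━━━━━━━━━━━━━━━━━━━━━━━━━━━━┓                 
Viewer                        ┃                 
──────────────────────────────┨                 
▓█▓██▓█                       ┃                 
 ▒█▒▒███                      ┃                 
░▓▒▒▒█▓█                      ┃                 
░▓░░█▓█                       ┃                 
▓▓░▓▓███                      ┃                 
░▓▓ ▒▒█                       ┃                 
━━━━━━━━━━━━━━━━━━━━━━━━━━━━━━┛                 
━━━━━━━━━━━━━━━━┛                               
                                                
                                                
                                                
                                                
                                                
                                                
                                                
                                                
                                                
                                                
                                                
                                                
                                                
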